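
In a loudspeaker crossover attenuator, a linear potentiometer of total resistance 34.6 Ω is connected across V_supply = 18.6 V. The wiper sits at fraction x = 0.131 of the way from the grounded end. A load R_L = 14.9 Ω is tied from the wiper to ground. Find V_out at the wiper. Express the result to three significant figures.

The pot divides into 30.07 Ω above the wiper and 4.533 Ω below.
R_L loads the lower segment: effective lower R = 3.475 Ω.
Loaded-divider output: V_out = 18.6 × 0.1036 = 1.927 V.
(Unloaded: V_out = x·V_supply = 2.44 V.)

V_out ≈ 1.93 V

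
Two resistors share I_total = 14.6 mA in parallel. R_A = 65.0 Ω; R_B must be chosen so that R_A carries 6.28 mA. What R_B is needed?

R_B ≈ 49.1 Ω

Two-branch current divider: I_A = I_total · R_B/(R_A + R_B).
With f = 0.4301, R_B = R_A · f/(1−f) = 65.0 × 0.7548 = 49.06 Ω.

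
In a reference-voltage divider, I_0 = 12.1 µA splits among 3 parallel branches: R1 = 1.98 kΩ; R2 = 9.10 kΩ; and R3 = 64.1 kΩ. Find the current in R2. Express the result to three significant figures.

Total conductance ΣG = 1/1.98 + 1/9.10 + 1/64.1 = 0.6305 (units of 1/kΩ).
By the current-divider rule, I = I_0 · G_k/ΣG = 12.1 × 0.1743 = 2.109 µA.

I ≈ 2.11 µA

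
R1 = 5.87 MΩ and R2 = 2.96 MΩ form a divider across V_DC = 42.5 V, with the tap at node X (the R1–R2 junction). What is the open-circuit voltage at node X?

V_th ≈ 14.2 V

V_th is the unloaded tap voltage: V_DC · R2/(R1+R2) = 42.5 × 0.3352 = 14.25 V.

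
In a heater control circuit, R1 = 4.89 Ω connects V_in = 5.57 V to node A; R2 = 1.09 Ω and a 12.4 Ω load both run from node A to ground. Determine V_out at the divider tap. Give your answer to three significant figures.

First combine the lower leg with the load: R2 ‖ R_L = 1.002 Ω.
Voltage divider with the loaded lower leg: V_out = 5.57 × 1.002/(4.89 + 1.002) = 5.57 × 0.1701 = 0.9472 V.
(Unloaded it would be 1.02 V; the load pulls it down.)

V_out ≈ 0.947 V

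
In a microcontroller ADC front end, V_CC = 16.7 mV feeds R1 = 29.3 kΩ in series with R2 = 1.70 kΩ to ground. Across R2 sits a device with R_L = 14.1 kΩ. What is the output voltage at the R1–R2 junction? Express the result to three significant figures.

First combine the lower leg with the load: R2 ‖ R_L = 1.517 kΩ.
Voltage divider with the loaded lower leg: V_out = 16.7 × 1.517/(29.3 + 1.517) = 16.7 × 0.04923 = 0.8221 mV.

V_out ≈ 0.822 mV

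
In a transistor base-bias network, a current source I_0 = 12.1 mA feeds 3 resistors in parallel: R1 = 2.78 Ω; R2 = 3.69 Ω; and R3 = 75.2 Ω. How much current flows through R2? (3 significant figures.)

Total conductance ΣG = 1/2.78 + 1/3.69 + 1/75.2 = 0.6440 (units of 1/Ω).
By the current-divider rule, I = I_0 · G_k/ΣG = 12.1 × 0.4208 = 5.092 mA.

I ≈ 5.09 mA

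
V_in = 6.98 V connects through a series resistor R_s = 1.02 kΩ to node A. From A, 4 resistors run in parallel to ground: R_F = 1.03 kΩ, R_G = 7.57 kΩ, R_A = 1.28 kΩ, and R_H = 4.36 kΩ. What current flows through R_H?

I ≈ 0.507 mA

Equivalent of the parallel group: R_p = 0.4731 kΩ.
Node voltage V_A = V_in · R_p/(R_s + R_p) = 6.98 × 0.3169 = 2.212 V.
I(R_H) = V_A / R_H = 2.212/4.36 = 0.5073 mA.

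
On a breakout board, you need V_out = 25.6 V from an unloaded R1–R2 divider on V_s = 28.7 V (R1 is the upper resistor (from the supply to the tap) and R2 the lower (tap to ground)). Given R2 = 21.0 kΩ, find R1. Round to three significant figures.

Required fraction k = V_out/V_s = 0.8920.
Rearranging, R1 = R2·(1−k)/k = 21.0 × 0.1211 = 2.543 kΩ.

R1 ≈ 2.54 kΩ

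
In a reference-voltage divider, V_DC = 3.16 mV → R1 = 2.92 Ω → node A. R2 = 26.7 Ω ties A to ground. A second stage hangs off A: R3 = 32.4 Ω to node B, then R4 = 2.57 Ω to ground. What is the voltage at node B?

The second stage (R3 + R4 = 34.97 Ω) loads node A in parallel with R2.
Effective lower resistance at A: R2 ‖ 34.97 = 15.14 Ω.
First divider: V_A = V_DC · 15.14/(2.92 + 15.14) = 2.649 mV.
Stage 2 is unloaded, so V_B = V_A · R4/(R3+R4) = 2.649 × 2.57/34.97 = 0.1947 mV.

V_B ≈ 0.195 mV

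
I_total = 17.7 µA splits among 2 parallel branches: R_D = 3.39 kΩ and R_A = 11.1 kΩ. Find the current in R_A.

I ≈ 4.14 µA

For two parallel branches, I_k = I_total · (other R)/(sum of R).
So I = 17.7 × 3.39/14.49 = 4.141 µA.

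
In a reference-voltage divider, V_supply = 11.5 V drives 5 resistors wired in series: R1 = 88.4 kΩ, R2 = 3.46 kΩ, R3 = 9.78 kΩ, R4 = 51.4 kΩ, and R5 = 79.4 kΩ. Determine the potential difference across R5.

Series total: ΣR = 88.4 + 3.46 + 9.78 + 51.4 + 79.4 = 232.4 kΩ.
By the voltage-divider rule, V = 11.5 × 79.40/232.4 = 3.928 V.

V ≈ 3.93 V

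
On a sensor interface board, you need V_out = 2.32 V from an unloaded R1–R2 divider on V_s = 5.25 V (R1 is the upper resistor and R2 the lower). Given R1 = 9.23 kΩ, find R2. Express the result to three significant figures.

The divider ratio is R2/(R1+R2) = 2.32/5.25 = 0.4419.
R2 = R1 · 0.4419/(1 − 0.4419) = 7.308 kΩ.

R2 ≈ 7.31 kΩ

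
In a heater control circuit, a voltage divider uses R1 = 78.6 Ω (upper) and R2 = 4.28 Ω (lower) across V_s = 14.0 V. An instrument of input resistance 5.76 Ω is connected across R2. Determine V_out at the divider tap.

The load sits in parallel with R2, giving an effective lower resistance R2' = R2·R_L/(R2+R_L) = 2.455 Ω.
Then V_out = V_s · R2'/(R1 + R2') = 14.0 × 2.455/81.06 = 0.4241 V.

V_out ≈ 0.424 V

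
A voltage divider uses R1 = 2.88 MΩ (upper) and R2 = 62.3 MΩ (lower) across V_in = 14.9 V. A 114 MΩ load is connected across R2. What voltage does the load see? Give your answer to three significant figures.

The load sits in parallel with R2, giving an effective lower resistance R2' = R2·R_L/(R2+R_L) = 40.28 MΩ.
Then V_out = V_in · R2'/(R1 + R2') = 14.9 × 40.28/43.16 = 13.91 V.

V_out ≈ 13.9 V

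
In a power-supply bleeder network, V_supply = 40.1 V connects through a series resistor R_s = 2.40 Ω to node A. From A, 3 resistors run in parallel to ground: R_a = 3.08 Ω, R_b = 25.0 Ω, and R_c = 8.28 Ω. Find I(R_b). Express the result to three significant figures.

I ≈ 0.741 A

Equivalent of the parallel group: R_p = 2.060 Ω.
V_A by voltage divider: V_A = 40.1 × 2.060/(2.40 + 2.060) = 18.52 V.
I(R_b) = V_A / R_b = 18.52/25.0 = 0.7409 A.
(Equivalently: I_total = 8.991 A, then current-divider fraction G_k/ΣG = 0.08240.)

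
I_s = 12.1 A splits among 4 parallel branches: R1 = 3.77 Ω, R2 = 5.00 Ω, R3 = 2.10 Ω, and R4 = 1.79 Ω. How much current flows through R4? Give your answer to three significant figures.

Total conductance ΣG = 1/3.77 + 1/5.00 + 1/2.10 + 1/1.79 = 1.500 (units of 1/Ω).
Current divider: I(R4) = I_s · G_k/ΣG = 12.1 × (0.5587/1.500) = 12.1 × 0.3724 = 4.506 A.

I ≈ 4.51 A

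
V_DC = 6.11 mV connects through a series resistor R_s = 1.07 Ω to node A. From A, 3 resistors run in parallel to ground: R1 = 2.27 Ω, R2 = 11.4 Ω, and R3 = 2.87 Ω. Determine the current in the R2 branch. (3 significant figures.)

Equivalent of the parallel group: R_p = 1.141 Ω.
Node voltage V_A = V_DC · R_p/(R_s + R_p) = 6.11 × 0.5160 = 3.153 mV.
I(R2) = V_A / R2 = 3.153/11.4 = 0.2765 mA.
(Check via current divider: I_total = 2.764 mA; share G_k/ΣG = 0.1001 → same result.)

I ≈ 0.277 mA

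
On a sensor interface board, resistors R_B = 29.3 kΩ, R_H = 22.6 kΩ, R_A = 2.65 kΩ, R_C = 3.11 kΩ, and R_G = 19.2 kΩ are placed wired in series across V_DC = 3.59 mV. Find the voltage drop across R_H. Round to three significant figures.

V ≈ 1.06 mV

Series total: ΣR = 29.3 + 22.6 + 2.65 + 3.11 + 19.2 = 76.86 kΩ.
By the voltage-divider rule, V = 3.59 × 22.60/76.86 = 1.056 mV.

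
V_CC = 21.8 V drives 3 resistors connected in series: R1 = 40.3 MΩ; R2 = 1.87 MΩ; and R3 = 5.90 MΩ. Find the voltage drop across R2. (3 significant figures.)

Series total: ΣR = 40.3 + 1.87 + 5.90 = 48.07 MΩ.
V = V_CC · R/ΣR = 21.8 × 0.03890 = 0.8481 V.

V ≈ 0.848 V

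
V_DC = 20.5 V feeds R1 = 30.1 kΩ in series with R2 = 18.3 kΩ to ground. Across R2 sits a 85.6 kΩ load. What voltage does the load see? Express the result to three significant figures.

V_out ≈ 6.84 V

The load sits in parallel with R2, giving an effective lower resistance R2' = R2·R_L/(R2+R_L) = 15.08 kΩ.
Voltage divider with the loaded lower leg: V_out = 20.5 × 15.08/(30.1 + 15.08) = 20.5 × 0.3337 = 6.841 V.
(Unloaded it would be 7.75 V; the load pulls it down.)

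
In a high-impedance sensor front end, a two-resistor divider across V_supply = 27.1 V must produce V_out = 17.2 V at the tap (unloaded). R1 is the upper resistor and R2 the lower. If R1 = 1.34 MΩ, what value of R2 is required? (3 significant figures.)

R2 ≈ 2.33 MΩ

V_out/V_supply = R2/(R1+R2) = 0.6347.
So R2 = R1 · V_out/(V_supply − V_out) = 1.34 × 17.2/(27.1 − 17.2) = 1.34 × 1.737 = 2.328 MΩ.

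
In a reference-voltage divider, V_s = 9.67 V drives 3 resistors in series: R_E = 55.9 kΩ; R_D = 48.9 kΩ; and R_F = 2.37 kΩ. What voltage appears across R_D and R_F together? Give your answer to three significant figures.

V ≈ 4.63 V

Total series resistance ΣR = 55.9 + 48.9 + 2.37 = 107.2 kΩ.
R_{R_D..R_F} = 48.9 + 2.37 = 51.27 kΩ.
V = V_s · R/ΣR = 9.67 × 0.4784 = 4.626 V.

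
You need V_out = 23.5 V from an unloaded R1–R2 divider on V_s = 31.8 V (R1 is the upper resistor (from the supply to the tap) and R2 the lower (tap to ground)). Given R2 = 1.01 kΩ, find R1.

R1 ≈ 0.357 kΩ

V_out/V_s = R2/(R1+R2) = 0.7390.
So R1 = R2 · (V_s/V_out − 1) = 1.01 × (31.8/23.5 − 1) = 1.01 × 0.3532 = 0.3567 kΩ.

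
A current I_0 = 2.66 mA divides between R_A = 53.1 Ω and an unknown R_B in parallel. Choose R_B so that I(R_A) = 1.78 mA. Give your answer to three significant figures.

R_B ≈ 107 Ω

The fraction through R_A equals R_B/(R_A+R_B).
1.78/2.66 = R_B/(R_A + R_B) → R_B = R_A · (0.6692)/(1 − 0.6692) = 53.1 × 2.023 = 107.4 Ω.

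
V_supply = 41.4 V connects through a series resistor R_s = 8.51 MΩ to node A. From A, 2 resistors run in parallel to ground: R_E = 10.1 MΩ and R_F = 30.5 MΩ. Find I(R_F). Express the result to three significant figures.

I ≈ 0.640 µA

Combine the parallel branches: R_p = (1/10.1 + 1/30.5)⁻¹ = 7.587 MΩ.
V_A by voltage divider: V_A = 41.4 × 7.587/(8.51 + 7.587) = 19.51 V.
I(R_F) = V_A / R_F = 19.51/30.5 = 0.6398 µA.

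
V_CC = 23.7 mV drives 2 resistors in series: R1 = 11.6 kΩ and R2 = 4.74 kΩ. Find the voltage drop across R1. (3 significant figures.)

V ≈ 16.8 mV

ΣR = 11.6 + 4.74 = 16.34 kΩ.
By the voltage-divider rule, V = 23.7 × 11.60/16.34 = 16.82 mV.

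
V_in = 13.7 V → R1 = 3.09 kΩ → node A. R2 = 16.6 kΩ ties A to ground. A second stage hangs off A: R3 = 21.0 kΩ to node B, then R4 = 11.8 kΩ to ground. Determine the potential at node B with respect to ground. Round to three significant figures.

Node A sees R2 in parallel with the series input of stage 2, R3 + R4 = 32.80 kΩ.
R2 ‖ (R3+R4) = 11.02 kΩ.
V_A = 13.7 × 11.02/(3.09 + 11.02) = 10.70 V.
Then the unloaded second divider: V_B = V_A × R4/(R3+R4) = 10.70 × 0.3598 = 3.849 V.

V_B ≈ 3.85 V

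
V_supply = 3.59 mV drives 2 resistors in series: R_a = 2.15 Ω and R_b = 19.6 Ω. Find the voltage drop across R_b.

Series total: ΣR = 2.15 + 19.6 = 21.75 Ω.
By the voltage-divider rule, V = 3.59 × 19.60/21.75 = 3.235 mV.

V ≈ 3.24 mV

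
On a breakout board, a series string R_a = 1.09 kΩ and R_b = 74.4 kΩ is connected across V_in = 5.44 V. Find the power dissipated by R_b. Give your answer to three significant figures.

P ≈ 0.386 mW

The common current is I = 5.44/75.49 = 0.07206 mA.
P = I²R = 0.005193 × 74.4 = 0.3864 mW.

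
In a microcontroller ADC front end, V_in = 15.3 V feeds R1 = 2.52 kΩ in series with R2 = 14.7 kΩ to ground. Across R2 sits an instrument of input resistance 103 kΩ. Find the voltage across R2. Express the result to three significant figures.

R2 ‖ R_L = (14.7 × 103)/(14.7 + 103) = 12.86 kΩ.
Now apply the divider: V_out = 15.3 × 0.8362 = 12.79 V.
(Unloaded it would be 13.1 V; the load pulls it down.)

V_out ≈ 12.8 V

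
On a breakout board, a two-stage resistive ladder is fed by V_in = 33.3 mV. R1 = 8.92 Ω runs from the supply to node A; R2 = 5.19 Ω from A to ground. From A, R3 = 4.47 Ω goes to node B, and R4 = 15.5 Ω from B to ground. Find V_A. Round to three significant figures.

Node A sees R2 in parallel with the series input of stage 2, R3 + R4 = 19.97 Ω.
R2 ‖ (R3+R4) = 4.119 Ω.
First divider: V_A = V_in · 4.119/(8.92 + 4.119) = 10.52 mV.

V_A ≈ 10.5 mV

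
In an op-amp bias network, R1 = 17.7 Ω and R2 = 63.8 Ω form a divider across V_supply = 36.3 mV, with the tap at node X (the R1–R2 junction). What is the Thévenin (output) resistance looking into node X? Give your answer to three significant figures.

Looking into X with the source shorted: R_th = R1·R2/(R1+R2) = 17.70 × 63.8/81.50 = 13.86 Ω.

R_th ≈ 13.9 Ω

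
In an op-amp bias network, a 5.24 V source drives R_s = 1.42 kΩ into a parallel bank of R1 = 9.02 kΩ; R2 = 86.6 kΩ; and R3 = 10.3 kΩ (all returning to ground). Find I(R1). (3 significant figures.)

Parallel bank: R_p = 1/(1/9.02 + 1/86.6 + 1/10.3) = 4.556 kΩ.
Node voltage V_A = V_CC · R_p/(R_s + R_p) = 5.24 × 0.7624 = 3.995 V.
I(R1) = V_A / R1 = 3.995/9.02 = 0.4429 mA.

I ≈ 0.443 mA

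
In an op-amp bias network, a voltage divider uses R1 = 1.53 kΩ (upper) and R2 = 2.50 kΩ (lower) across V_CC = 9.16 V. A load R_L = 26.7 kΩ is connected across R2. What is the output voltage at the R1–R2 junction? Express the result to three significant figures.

R2 ‖ R_L = (2.50 × 26.7)/(2.50 + 26.7) = 2.286 kΩ.
Now apply the divider: V_out = 9.16 × 0.5991 = 5.487 V.

V_out ≈ 5.49 V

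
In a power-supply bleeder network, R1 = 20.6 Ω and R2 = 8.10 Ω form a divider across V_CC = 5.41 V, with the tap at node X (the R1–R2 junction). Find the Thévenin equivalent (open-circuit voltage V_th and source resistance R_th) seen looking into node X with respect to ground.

V_th ≈ 1.53 V, R_th ≈ 5.81 Ω

V_th is the unloaded tap voltage: V_CC · R2/(R1+R2) = 5.41 × 0.2822 = 1.527 V.
Looking into X with the source shorted: R_th = R1·R2/(R1+R2) = 20.60 × 8.10/28.70 = 5.814 Ω.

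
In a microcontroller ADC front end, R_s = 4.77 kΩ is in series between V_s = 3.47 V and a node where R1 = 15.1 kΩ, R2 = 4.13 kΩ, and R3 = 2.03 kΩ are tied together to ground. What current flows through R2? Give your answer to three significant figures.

I ≈ 0.174 mA

Parallel bank: R_p = 1/(1/15.1 + 1/4.13 + 1/2.03) = 1.248 kΩ.
Node voltage V_A = V_s · R_p/(R_s + R_p) = 3.47 × 0.2074 = 0.7198 V.
I(R2) = V_A / R2 = 0.7198/4.13 = 0.1743 mA.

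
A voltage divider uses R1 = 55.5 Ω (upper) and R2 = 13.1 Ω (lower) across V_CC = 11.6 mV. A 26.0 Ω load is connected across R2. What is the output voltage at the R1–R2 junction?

R2 ‖ R_L = (13.1 × 26.0)/(13.1 + 26.0) = 8.711 Ω.
Then V_out = V_CC · R2'/(R1 + R2') = 11.6 × 8.711/64.21 = 1.574 mV.
(Unloaded it would be 2.22 mV; the load pulls it down.)

V_out ≈ 1.57 mV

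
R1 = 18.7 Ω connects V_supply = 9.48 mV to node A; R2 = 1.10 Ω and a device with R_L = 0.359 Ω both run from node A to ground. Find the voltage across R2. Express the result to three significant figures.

V_out ≈ 0.135 mV

First combine the lower leg with the load: R2 ‖ R_L = 0.2707 Ω.
Now apply the divider: V_out = 9.48 × 0.01427 = 0.1353 mV.
(Unloaded it would be 0.527 mV; the load pulls it down.)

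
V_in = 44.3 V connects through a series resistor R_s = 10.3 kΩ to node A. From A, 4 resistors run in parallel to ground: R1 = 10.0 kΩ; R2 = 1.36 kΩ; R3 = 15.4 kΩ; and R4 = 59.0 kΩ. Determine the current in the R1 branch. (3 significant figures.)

Equivalent of the parallel group: R_p = 1.090 kΩ.
V_A = 44.3 × 1.090/11.39 = 4.240 V.
Branch current I = V_A/R1 = 4.240/10.0 = 0.4240 mA.

I ≈ 0.424 mA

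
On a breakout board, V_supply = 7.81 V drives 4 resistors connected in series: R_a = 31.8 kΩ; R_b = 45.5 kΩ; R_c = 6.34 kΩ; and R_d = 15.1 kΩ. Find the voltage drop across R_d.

V ≈ 1.19 V

Series total: ΣR = 31.8 + 45.5 + 6.34 + 15.1 = 98.74 kΩ.
V = V_supply · R/ΣR = 7.81 × 0.1529 = 1.194 V.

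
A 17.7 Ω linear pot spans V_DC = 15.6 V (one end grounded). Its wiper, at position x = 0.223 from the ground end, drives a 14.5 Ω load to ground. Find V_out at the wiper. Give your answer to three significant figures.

The pot divides into 13.75 Ω above the wiper and 3.947 Ω below.
R_L loads the lower segment: effective lower R = 3.103 Ω.
Loaded-divider output: V_out = 15.6 × 0.1841 = 2.871 V.

V_out ≈ 2.87 V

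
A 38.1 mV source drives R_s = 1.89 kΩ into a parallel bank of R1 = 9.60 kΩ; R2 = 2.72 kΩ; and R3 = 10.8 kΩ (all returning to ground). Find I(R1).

I ≈ 1.92 µA

Parallel bank: R_p = 1/(1/9.60 + 1/2.72 + 1/10.8) = 1.772 kΩ.
Node voltage V_A = V_in · R_p/(R_s + R_p) = 38.1 × 0.4839 = 18.43 mV.
I(R1) = V_A / R1 = 18.43/9.60 = 1.920 µA.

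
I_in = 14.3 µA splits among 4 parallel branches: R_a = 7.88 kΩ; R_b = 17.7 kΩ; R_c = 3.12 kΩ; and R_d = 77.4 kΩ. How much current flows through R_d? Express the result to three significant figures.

Total conductance ΣG = 1/7.88 + 1/17.7 + 1/3.12 + 1/77.4 = 0.5168 (units of 1/kΩ).
R_d takes the fraction G_k/ΣG = 0.01292/0.5168 = 0.02500, so I = 14.3 × 0.02500 = 0.3575 µA.

I ≈ 0.357 µA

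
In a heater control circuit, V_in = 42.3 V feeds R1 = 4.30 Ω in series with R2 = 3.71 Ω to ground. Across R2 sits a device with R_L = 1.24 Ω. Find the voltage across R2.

The load sits in parallel with R2, giving an effective lower resistance R2' = R2·R_L/(R2+R_L) = 0.9294 Ω.
Then V_out = V_in · R2'/(R1 + R2') = 42.3 × 0.9294/5.229 = 7.518 V.
(Unloaded it would be 19.6 V; the load pulls it down.)

V_out ≈ 7.52 V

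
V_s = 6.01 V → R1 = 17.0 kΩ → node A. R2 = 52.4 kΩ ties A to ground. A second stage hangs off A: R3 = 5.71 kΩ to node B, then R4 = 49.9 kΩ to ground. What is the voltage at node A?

Node A sees R2 in parallel with the series input of stage 2, R3 + R4 = 55.61 kΩ.
R2 ‖ (R3+R4) = 26.98 kΩ.
V_A = 6.01 × 26.98/(17.0 + 26.98) = 3.687 V.

V_A ≈ 3.69 V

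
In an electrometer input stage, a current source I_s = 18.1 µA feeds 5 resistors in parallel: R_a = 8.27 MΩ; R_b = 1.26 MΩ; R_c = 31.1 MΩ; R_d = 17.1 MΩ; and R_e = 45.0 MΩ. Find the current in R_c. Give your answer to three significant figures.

I ≈ 0.566 µA

ΣG = 1/8.27 + 1/1.26 + 1/31.1 + 1/17.1 + 1/45.0 = 1.027.
R_c takes the fraction G_k/ΣG = 0.03215/1.027 = 0.03130, so I = 18.1 × 0.03130 = 0.5665 µA.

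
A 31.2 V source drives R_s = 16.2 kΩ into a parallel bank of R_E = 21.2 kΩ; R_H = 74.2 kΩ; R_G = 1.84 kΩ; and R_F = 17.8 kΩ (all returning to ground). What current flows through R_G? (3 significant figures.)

Equivalent of the parallel group: R_p = 1.514 kΩ.
V_A by voltage divider: V_A = 31.2 × 1.514/(16.2 + 1.514) = 2.667 V.
I(R_G) = V_A / R_G = 2.667/1.84 = 1.450 mA.
(Check via current divider: I_total = 1.761 mA; share G_k/ΣG = 0.8231 → same result.)

I ≈ 1.45 mA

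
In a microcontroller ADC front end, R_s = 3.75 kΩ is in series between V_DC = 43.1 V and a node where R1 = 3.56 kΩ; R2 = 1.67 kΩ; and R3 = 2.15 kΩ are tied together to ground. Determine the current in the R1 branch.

I ≈ 2.00 mA

Equivalent of the parallel group: R_p = 0.7436 kΩ.
Node voltage V_A = V_DC · R_p/(R_s + R_p) = 43.1 × 0.1655 = 7.132 V.
I(R1) = V_A / R1 = 7.132/3.56 = 2.003 mA.
(Check via current divider: I_total = 9.591 mA; share G_k/ΣG = 0.2089 → same result.)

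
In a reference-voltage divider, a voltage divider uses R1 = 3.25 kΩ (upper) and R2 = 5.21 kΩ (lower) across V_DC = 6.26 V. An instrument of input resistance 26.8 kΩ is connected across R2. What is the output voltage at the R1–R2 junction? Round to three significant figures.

V_out ≈ 3.59 V

R2 ‖ R_L = (5.21 × 26.8)/(5.21 + 26.8) = 4.362 kΩ.
Then V_out = V_DC · R2'/(R1 + R2') = 6.26 × 4.362/7.612 = 3.587 V.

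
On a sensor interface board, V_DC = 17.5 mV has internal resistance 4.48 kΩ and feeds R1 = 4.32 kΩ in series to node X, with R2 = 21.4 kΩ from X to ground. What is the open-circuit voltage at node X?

V_th ≈ 12.4 mV

R1' = 4.48 + 4.32 = 8.800 kΩ (source resistance + R1).
Open-circuit (no load on X): V_th = V_DC · R2/(R1' + R2) = 17.5 × 21.4/(8.800 + 21.4) = 12.40 mV.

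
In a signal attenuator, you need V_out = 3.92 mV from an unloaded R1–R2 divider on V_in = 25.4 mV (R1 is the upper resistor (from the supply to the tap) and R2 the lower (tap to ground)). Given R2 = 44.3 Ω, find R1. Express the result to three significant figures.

R1 ≈ 243 Ω

V_out/V_in = R2/(R1+R2) = 0.1543.
Rearranging, R1 = R2·(1−k)/k = 44.3 × 5.480 = 242.7 Ω.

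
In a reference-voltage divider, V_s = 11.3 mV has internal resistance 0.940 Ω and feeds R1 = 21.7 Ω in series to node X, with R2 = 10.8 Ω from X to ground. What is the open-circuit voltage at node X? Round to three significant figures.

R1' = 0.940 + 21.7 = 22.64 Ω (source resistance + R1).
V_th is the unloaded tap voltage: V_s · R2/(R1'+R2) = 11.3 × 0.3230 = 3.650 mV.

V_th ≈ 3.65 mV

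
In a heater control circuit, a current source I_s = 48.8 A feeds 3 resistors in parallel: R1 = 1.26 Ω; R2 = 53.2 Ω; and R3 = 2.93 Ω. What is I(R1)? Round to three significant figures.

Total conductance ΣG = 1/1.26 + 1/53.2 + 1/2.93 = 1.154 (units of 1/Ω).
Current divider: I(R1) = I_s · G_k/ΣG = 48.8 × (0.7937/1.154) = 48.8 × 0.6879 = 33.57 A.

I ≈ 33.6 A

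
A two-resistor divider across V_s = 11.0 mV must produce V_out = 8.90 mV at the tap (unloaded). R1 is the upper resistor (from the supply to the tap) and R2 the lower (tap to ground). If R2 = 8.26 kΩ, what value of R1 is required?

R1 ≈ 1.95 kΩ

Required fraction k = V_out/V_s = 0.8091.
So R1 = R2 · (V_s/V_out − 1) = 8.26 × (11.0/8.90 − 1) = 8.26 × 0.2360 = 1.949 kΩ.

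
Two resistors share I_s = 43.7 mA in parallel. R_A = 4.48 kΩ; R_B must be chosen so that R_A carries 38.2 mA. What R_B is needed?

R_B ≈ 31.1 kΩ

In a two-way split, I_A/I_s = R_B/(R_A + R_B).
38.2/43.7 = R_B/(R_A + R_B) → R_B = R_A · (0.8741)/(1 − 0.8741) = 4.48 × 6.945 = 31.12 kΩ.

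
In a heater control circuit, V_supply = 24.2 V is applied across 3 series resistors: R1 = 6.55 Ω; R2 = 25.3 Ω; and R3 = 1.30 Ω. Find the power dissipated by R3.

P ≈ 0.693 W

The common current is I = 24.2/33.15 = 0.7300 A.
V(R3) = I·R = 0.9490 V; P = V·I = 0.9490 × 0.7300 = 0.6928 W.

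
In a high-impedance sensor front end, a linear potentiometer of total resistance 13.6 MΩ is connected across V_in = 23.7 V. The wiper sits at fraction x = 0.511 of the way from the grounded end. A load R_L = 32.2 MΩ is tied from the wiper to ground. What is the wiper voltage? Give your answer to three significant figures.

V_out ≈ 11.0 V

Lower segment x·R_p = 6.950 MΩ; upper segment (1−x)·R_p = 6.650 MΩ.
R_L loads the lower segment: effective lower R = 5.716 MΩ.
Then V_out = V_in · 5.716/(6.650 + 5.716) = 10.95 V.
(Unloaded: V_out = x·V_in = 12.1 V.)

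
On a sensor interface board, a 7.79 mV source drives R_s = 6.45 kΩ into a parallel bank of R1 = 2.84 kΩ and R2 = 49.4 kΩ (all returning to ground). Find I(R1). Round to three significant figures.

Combine the parallel branches: R_p = (1/2.84 + 1/49.4)⁻¹ = 2.686 kΩ.
Node voltage V_A = V_CC · R_p/(R_s + R_p) = 7.79 × 0.2940 = 2.290 mV.
Branch current I = V_A/R1 = 2.290/2.84 = 0.8064 µA.

I ≈ 0.806 µA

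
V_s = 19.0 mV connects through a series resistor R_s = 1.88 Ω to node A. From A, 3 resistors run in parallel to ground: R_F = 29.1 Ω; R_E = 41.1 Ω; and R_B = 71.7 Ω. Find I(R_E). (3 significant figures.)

I ≈ 0.407 mA

Parallel bank: R_p = 1/(1/29.1 + 1/41.1 + 1/71.7) = 13.77 Ω.
V_A by voltage divider: V_A = 19.0 × 13.77/(1.88 + 13.77) = 16.72 mV.
Branch current I = V_A/R_E = 16.72/41.1 = 0.4067 mA.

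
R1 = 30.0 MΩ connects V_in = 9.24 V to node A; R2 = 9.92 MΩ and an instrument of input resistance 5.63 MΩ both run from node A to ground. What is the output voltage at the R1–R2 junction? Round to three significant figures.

V_out ≈ 0.988 V

First combine the lower leg with the load: R2 ‖ R_L = 3.592 MΩ.
Then V_out = V_in · R2'/(R1 + R2') = 9.24 × 3.592/33.59 = 0.9879 V.
(Unloaded it would be 2.30 V; the load pulls it down.)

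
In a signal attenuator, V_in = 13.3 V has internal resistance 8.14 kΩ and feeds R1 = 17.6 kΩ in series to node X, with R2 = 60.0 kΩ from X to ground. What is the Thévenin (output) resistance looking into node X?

R1' = 8.14 + 17.6 = 25.74 kΩ (source resistance + R1).
Looking into X with the source shorted: R_th = R1'·R2/(R1'+R2) = 25.74 × 60.0/85.74 = 18.01 kΩ.

R_th ≈ 18.0 kΩ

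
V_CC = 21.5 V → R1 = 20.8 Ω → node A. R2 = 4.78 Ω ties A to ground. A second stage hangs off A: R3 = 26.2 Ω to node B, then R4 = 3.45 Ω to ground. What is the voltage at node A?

Looking into the second stage from A: R3 + R4 = 29.65 Ω appears in parallel with R2.
R2 ‖ (R3+R4) = 4.116 Ω.
So V_A = 21.5 × 0.1652 = 3.552 V.

V_A ≈ 3.55 V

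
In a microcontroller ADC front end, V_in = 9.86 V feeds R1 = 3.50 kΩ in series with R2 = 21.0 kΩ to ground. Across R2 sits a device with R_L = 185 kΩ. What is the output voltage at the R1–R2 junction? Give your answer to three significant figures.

V_out ≈ 8.32 V

R2 ‖ R_L = (21.0 × 185)/(21.0 + 185) = 18.86 kΩ.
Voltage divider with the loaded lower leg: V_out = 9.86 × 18.86/(3.50 + 18.86) = 9.86 × 0.8435 = 8.317 V.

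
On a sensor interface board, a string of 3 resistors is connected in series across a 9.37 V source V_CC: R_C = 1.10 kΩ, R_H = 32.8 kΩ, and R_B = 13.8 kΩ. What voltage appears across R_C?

Series total: ΣR = 1.10 + 32.8 + 13.8 = 47.70 kΩ.
Voltage divider: V = V_CC · (1.100 / 47.70) = 9.37 × 0.02306 = 0.2161 V.

V ≈ 0.216 V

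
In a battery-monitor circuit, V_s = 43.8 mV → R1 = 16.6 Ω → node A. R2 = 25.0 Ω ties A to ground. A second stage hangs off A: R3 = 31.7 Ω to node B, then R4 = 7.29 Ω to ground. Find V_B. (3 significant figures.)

V_B ≈ 3.92 mV

Looking into the second stage from A: R3 + R4 = 38.99 Ω appears in parallel with R2.
R2 ‖ (R3+R4) = 15.23 Ω.
First divider: V_A = V_s · 15.23/(16.6 + 15.23) = 20.96 mV.
Then the unloaded second divider: V_B = V_A × R4/(R3+R4) = 20.96 × 0.1870 = 3.919 mV.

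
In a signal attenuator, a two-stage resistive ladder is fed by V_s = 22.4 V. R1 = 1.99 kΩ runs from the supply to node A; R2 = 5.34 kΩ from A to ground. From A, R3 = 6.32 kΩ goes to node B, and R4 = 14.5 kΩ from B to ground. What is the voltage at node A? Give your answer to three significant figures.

Looking into the second stage from A: R3 + R4 = 20.82 kΩ appears in parallel with R2.
R2 ‖ (R3+R4) = 4.250 kΩ.
V_A = 22.4 × 4.250/(1.99 + 4.250) = 15.26 V.

V_A ≈ 15.3 V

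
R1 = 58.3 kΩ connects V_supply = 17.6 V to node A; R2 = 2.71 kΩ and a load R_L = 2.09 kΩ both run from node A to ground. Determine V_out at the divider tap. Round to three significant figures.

V_out ≈ 0.349 V

The load sits in parallel with R2, giving an effective lower resistance R2' = R2·R_L/(R2+R_L) = 1.180 kΩ.
Now apply the divider: V_out = 17.6 × 0.01984 = 0.3492 V.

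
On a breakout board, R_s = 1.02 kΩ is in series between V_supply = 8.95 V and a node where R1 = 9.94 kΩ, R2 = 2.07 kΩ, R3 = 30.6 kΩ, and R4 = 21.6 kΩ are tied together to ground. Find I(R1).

I ≈ 0.537 mA

Parallel bank: R_p = 1/(1/9.94 + 1/2.07 + 1/30.6 + 1/21.6) = 1.509 kΩ.
V_A by voltage divider: V_A = 8.95 × 1.509/(1.02 + 1.509) = 5.340 V.
I(R1) = V_A / R1 = 5.340/9.94 = 0.5373 mA.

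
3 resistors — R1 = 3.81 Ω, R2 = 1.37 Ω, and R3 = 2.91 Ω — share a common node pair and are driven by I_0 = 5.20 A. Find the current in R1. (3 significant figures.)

I ≈ 1.02 A

Conductances: ΣG = 1/3.81 + 1/1.37 + 1/2.91 = 1.336 (1/Ω).
R1 takes the fraction G_k/ΣG = 0.2625/1.336 = 0.1965, so I = 5.20 × 0.1965 = 1.022 A.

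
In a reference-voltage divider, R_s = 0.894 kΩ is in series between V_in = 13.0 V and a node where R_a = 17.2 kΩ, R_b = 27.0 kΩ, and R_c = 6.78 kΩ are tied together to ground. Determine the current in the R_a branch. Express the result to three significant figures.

I ≈ 0.621 mA

Combine the parallel branches: R_p = (1/17.2 + 1/27.0 + 1/6.78)⁻¹ = 4.121 kΩ.
V_A = 13.0 × 4.121/5.015 = 10.68 V.
Branch current I = V_A/R_a = 10.68/17.2 = 0.6211 mA.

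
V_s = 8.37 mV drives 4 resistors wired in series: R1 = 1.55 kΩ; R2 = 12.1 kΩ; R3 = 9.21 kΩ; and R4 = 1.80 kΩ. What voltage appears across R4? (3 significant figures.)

V ≈ 0.611 mV

ΣR = 1.55 + 12.1 + 9.21 + 1.80 = 24.66 kΩ.
Voltage divider: V = V_s · (1.800 / 24.66) = 8.37 × 0.07299 = 0.6109 mV.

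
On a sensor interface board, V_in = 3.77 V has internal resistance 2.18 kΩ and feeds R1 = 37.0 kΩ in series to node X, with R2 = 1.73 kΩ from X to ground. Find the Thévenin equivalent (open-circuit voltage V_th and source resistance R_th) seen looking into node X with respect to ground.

R1' = 2.18 + 37.0 = 39.18 kΩ (source resistance + R1).
With X open, the divider is unloaded: V_th = 3.77 × 1.73/40.91 = 0.1594 V.
Looking into X with the source shorted: R_th = R1'·R2/(R1'+R2) = 39.18 × 1.73/40.91 = 1.657 kΩ.

V_th ≈ 0.159 V, R_th ≈ 1.66 kΩ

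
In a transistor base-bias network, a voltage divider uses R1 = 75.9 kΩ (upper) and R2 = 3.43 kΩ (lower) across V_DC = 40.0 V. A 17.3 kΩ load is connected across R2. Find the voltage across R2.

V_out ≈ 1.45 V

First combine the lower leg with the load: R2 ‖ R_L = 2.862 kΩ.
Then V_out = V_DC · R2'/(R1 + R2') = 40.0 × 2.862/78.76 = 1.454 V.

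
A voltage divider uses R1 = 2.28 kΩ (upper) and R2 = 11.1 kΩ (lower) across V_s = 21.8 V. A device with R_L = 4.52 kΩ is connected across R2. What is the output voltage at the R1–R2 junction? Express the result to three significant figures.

R2 ‖ R_L = (11.1 × 4.52)/(11.1 + 4.52) = 3.212 kΩ.
Voltage divider with the loaded lower leg: V_out = 21.8 × 3.212/(2.28 + 3.212) = 21.8 × 0.5849 = 12.75 V.

V_out ≈ 12.7 V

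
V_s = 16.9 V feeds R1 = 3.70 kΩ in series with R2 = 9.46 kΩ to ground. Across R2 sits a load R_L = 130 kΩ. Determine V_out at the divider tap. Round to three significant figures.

V_out ≈ 11.9 V

First combine the lower leg with the load: R2 ‖ R_L = 8.818 kΩ.
Voltage divider with the loaded lower leg: V_out = 16.9 × 8.818/(3.70 + 8.818) = 16.9 × 0.7044 = 11.90 V.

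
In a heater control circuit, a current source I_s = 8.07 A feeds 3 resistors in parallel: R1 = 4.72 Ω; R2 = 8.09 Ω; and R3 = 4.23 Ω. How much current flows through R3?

I ≈ 3.34 A

ΣG = 1/4.72 + 1/8.09 + 1/4.23 = 0.5719.
By the current-divider rule, I = I_s · G_k/ΣG = 8.07 × 0.4134 = 3.336 A.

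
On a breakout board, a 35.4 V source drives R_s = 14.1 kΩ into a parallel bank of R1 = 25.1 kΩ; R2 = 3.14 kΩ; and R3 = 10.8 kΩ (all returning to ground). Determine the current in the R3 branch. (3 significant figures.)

I ≈ 0.445 mA

Combine the parallel branches: R_p = (1/25.1 + 1/3.14 + 1/10.8)⁻¹ = 2.218 kΩ.
Node voltage V_A = V_supply · R_p/(R_s + R_p) = 35.4 × 0.1359 = 4.811 V.
I(R3) = V_A / R3 = 4.811/10.8 = 0.4455 mA.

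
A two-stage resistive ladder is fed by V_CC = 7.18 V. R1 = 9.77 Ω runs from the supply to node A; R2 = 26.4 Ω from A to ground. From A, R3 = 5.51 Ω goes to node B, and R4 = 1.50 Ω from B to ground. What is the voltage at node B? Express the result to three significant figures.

Looking into the second stage from A: R3 + R4 = 7.010 Ω appears in parallel with R2.
R2 ‖ (R3+R4) = 5.539 Ω.
V_A = 7.18 × 5.539/(9.77 + 5.539) = 2.598 V.
Stage 2 is unloaded, so V_B = V_A · R4/(R3+R4) = 2.598 × 1.50/7.010 = 0.5559 V.

V_B ≈ 0.556 V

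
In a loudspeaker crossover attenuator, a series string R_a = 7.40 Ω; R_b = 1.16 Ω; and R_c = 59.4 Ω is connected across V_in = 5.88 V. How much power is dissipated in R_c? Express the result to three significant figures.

ΣR = 67.96 Ω → I = 5.88/67.96 = 0.08652 A.
V(R_c) = I·R = 5.139 V; P = V·I = 5.139 × 0.08652 = 0.4447 W.

P ≈ 0.445 W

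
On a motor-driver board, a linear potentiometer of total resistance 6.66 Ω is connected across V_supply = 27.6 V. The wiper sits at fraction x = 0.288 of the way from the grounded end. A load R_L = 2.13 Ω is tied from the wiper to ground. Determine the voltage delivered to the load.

V_out ≈ 4.84 V

Split the track: R_lower = x·R_p = 1.918 Ω, R_upper = (1−x)·R_p = 4.742 Ω.
(x·R_p) ‖ R_L = 1.009 Ω.
Then V_out = V_supply · 1.009/(4.742 + 1.009) = 4.843 V.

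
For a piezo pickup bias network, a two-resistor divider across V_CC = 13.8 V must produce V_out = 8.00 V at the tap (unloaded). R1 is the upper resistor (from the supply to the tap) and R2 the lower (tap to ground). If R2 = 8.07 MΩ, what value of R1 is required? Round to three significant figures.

Required fraction k = V_out/V_CC = 0.5797.
Rearranging, R1 = R2·(1−k)/k = 8.07 × 0.7250 = 5.851 MΩ.

R1 ≈ 5.85 MΩ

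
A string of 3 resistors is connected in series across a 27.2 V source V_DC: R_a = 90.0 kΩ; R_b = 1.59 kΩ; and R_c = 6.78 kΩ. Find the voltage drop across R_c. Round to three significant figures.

V ≈ 1.87 V

ΣR = 90.0 + 1.59 + 6.78 = 98.37 kΩ.
V = V_DC · R/ΣR = 27.2 × 0.06892 = 1.875 V.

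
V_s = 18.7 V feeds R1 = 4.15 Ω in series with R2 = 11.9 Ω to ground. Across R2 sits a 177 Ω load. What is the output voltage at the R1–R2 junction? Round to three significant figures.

V_out ≈ 13.6 V

R2 ‖ R_L = (11.9 × 177)/(11.9 + 177) = 11.15 Ω.
Voltage divider with the loaded lower leg: V_out = 18.7 × 11.15/(4.15 + 11.15) = 18.7 × 0.7288 = 13.63 V.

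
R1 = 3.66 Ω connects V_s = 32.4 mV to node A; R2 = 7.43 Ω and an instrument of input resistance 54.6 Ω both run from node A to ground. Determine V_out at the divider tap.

V_out ≈ 20.8 mV

The load sits in parallel with R2, giving an effective lower resistance R2' = R2·R_L/(R2+R_L) = 6.540 Ω.
Then V_out = V_s · R2'/(R1 + R2') = 32.4 × 6.540/10.20 = 20.77 mV.
(Unloaded it would be 21.7 mV; the load pulls it down.)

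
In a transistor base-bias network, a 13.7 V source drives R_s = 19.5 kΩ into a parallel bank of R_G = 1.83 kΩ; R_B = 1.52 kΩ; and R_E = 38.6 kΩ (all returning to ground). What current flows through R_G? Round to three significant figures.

Combine the parallel branches: R_p = (1/1.83 + 1/1.52 + 1/38.6)⁻¹ = 0.8128 kΩ.
Node voltage V_A = V_DC · R_p/(R_s + R_p) = 13.7 × 0.04002 = 0.5482 V.
Branch current I = V_A/R_G = 0.5482/1.83 = 0.2996 mA.

I ≈ 0.300 mA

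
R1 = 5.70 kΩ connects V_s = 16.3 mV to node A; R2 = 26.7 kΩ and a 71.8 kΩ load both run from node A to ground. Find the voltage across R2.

The load sits in parallel with R2, giving an effective lower resistance R2' = R2·R_L/(R2+R_L) = 19.46 kΩ.
Voltage divider with the loaded lower leg: V_out = 16.3 × 19.46/(5.70 + 19.46) = 16.3 × 0.7735 = 12.61 mV.

V_out ≈ 12.6 mV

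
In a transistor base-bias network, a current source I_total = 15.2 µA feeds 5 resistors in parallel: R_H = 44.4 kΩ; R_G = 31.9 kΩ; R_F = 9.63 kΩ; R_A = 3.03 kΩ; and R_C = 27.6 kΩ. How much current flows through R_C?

I ≈ 1.05 µA

Total conductance ΣG = 1/44.4 + 1/31.9 + 1/9.63 + 1/3.03 + 1/27.6 = 0.5240 (units of 1/kΩ).
R_C takes the fraction G_k/ΣG = 0.03623/0.5240 = 0.06915, so I = 15.2 × 0.06915 = 1.051 µA.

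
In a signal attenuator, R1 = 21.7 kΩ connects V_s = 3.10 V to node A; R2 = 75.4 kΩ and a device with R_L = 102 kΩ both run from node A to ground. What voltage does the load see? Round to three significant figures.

First combine the lower leg with the load: R2 ‖ R_L = 43.35 kΩ.
Voltage divider with the loaded lower leg: V_out = 3.10 × 43.35/(21.7 + 43.35) = 3.10 × 0.6664 = 2.066 V.
(Unloaded it would be 2.41 V; the load pulls it down.)

V_out ≈ 2.07 V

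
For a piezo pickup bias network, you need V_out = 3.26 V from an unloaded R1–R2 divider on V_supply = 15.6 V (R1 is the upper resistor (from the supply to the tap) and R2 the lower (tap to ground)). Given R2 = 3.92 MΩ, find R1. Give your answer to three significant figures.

The divider ratio is R2/(R1+R2) = 3.26/15.6 = 0.2090.
Rearranging, R1 = R2·(1−k)/k = 3.92 × 3.785 = 14.84 MΩ.

R1 ≈ 14.8 MΩ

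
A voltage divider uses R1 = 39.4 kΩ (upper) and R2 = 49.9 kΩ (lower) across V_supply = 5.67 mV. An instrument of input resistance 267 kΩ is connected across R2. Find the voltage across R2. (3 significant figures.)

V_out ≈ 2.93 mV

First combine the lower leg with the load: R2 ‖ R_L = 42.04 kΩ.
Now apply the divider: V_out = 5.67 × 0.5162 = 2.927 mV.
(Unloaded it would be 3.17 mV; the load pulls it down.)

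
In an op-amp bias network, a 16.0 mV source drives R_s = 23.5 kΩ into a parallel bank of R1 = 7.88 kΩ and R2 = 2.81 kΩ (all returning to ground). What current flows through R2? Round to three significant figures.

I ≈ 0.461 µA

Combine the parallel branches: R_p = (1/7.88 + 1/2.81)⁻¹ = 2.071 kΩ.
Node voltage V_A = V_supply · R_p/(R_s + R_p) = 16.0 × 0.08100 = 1.296 mV.
Branch current I = V_A/R2 = 1.296/2.81 = 0.4612 µA.
(Equivalently: I_total = 0.6257 µA, then current-divider fraction G_k/ΣG = 0.7371.)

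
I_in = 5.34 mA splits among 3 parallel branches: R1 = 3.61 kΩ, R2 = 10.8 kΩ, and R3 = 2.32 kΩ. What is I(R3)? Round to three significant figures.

Conductances: ΣG = 1/3.61 + 1/10.8 + 1/2.32 = 0.8006 (1/kΩ).
By the current-divider rule, I = I_in · G_k/ΣG = 5.34 × 0.5384 = 2.875 mA.

I ≈ 2.87 mA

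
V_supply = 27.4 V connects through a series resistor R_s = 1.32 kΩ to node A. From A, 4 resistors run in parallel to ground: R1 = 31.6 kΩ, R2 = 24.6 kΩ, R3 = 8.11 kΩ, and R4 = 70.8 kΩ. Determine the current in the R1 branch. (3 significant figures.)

I ≈ 0.679 mA

Combine the parallel branches: R_p = (1/31.6 + 1/24.6 + 1/8.11 + 1/70.8)⁻¹ = 4.768 kΩ.
Node voltage V_A = V_supply · R_p/(R_s + R_p) = 27.4 × 0.7832 = 21.46 V.
I(R1) = V_A / R1 = 21.46/31.6 = 0.6791 mA.
(Equivalently: I_total = 4.501 mA, then current-divider fraction G_k/ΣG = 0.1509.)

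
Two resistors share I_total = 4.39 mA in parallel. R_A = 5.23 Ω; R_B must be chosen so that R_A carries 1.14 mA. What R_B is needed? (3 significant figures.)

The fraction through R_A equals R_B/(R_A+R_B).
With f = 0.2597, R_B = R_A · f/(1−f) = 5.23 × 0.3508 = 1.835 Ω.

R_B ≈ 1.83 Ω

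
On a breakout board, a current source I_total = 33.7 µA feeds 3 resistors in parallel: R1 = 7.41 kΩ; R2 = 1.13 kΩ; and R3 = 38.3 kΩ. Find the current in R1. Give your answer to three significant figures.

I ≈ 4.35 µA

ΣG = 1/7.41 + 1/1.13 + 1/38.3 = 1.046.
Current divider: I(R1) = I_total · G_k/ΣG = 33.7 × (0.1350/1.046) = 33.7 × 0.1290 = 4.348 µA.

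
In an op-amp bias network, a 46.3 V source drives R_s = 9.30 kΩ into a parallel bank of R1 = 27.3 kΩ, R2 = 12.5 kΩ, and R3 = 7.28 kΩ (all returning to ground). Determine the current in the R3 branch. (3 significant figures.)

Combine the parallel branches: R_p = (1/27.3 + 1/12.5 + 1/7.28)⁻¹ = 3.937 kΩ.
Node voltage V_A = V_s · R_p/(R_s + R_p) = 46.3 × 0.2974 = 13.77 V.
I(R3) = V_A / R3 = 13.77/7.28 = 1.892 mA.

I ≈ 1.89 mA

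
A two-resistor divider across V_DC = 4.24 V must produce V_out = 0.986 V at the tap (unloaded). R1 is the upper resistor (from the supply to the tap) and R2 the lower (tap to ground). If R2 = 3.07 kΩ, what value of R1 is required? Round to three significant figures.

R1 ≈ 10.1 kΩ

V_out/V_DC = R2/(R1+R2) = 0.2325.
So R1 = R2 · (V_DC/V_out − 1) = 3.07 × (4.24/0.986 − 1) = 3.07 × 3.300 = 10.13 kΩ.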